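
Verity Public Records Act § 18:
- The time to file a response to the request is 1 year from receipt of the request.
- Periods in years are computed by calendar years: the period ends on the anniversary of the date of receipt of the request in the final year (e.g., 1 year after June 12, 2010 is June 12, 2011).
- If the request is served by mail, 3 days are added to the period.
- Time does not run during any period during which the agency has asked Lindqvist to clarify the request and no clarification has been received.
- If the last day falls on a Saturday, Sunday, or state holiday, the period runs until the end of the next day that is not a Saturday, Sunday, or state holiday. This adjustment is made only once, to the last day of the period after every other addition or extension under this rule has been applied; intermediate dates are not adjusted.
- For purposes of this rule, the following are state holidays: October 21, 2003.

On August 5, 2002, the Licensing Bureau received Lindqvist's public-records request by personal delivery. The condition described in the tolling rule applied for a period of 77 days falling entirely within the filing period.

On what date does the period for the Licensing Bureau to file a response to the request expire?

1 year after August 5, 2002 is August 5, 2003.
Service was not by mail, so no mail extension applies.
Tolling adds 77 days: August 5, 2003 + 77 days = October 21, 2003.
October 21, 2003 is a listed holiday. The next qualifying day is October 22, 2003.

October 22, 2003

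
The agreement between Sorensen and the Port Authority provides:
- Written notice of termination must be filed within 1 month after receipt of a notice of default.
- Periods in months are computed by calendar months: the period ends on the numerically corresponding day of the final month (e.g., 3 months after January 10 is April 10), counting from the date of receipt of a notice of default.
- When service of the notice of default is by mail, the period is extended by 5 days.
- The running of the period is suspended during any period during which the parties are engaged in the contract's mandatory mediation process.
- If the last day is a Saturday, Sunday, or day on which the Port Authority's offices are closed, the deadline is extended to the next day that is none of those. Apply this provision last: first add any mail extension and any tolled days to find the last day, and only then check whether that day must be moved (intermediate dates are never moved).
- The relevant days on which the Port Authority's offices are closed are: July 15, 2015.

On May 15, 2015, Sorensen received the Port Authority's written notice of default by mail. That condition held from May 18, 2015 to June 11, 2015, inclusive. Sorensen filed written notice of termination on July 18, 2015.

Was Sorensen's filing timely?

1 month after May 15, 2015 is June 15, 2015.
Service was by mail, adding 5 days: June 15, 2015 + 5 days = June 20, 2015.
From May 18, 2015 through June 11, 2015 inclusive is 25 days; tolling adds 25 days: June 20, 2015 + 25 days = July 15, 2015.
July 15, 2015 is a listed holiday. The next qualifying day is July 16, 2015.
The deadline is July 16, 2015; the filing on July 18, 2015 is after that date.

No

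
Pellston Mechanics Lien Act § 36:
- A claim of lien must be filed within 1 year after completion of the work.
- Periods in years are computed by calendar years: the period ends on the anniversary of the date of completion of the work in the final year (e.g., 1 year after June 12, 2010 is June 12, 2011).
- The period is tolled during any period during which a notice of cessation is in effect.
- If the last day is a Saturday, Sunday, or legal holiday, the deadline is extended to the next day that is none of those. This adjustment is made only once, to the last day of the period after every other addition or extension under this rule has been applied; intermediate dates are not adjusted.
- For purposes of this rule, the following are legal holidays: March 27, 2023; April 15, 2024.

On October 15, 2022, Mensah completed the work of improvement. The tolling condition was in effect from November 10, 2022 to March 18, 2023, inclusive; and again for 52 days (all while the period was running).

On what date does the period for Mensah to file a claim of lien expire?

April 16, 2024

1 year after October 15, 2022 is October 15, 2023.
From November 10, 2022 through March 18, 2023 inclusive is 129 days; tolling adds 129 days: October 15, 2023 + 129 days = February 21, 2024.
Tolling adds 52 days: February 21, 2024 + 52 days = April 13, 2024.
April 13, 2024 is Saturday; April 14, 2024 is Sunday; April 15, 2024 is a listed holiday. The next qualifying day is April 16, 2024.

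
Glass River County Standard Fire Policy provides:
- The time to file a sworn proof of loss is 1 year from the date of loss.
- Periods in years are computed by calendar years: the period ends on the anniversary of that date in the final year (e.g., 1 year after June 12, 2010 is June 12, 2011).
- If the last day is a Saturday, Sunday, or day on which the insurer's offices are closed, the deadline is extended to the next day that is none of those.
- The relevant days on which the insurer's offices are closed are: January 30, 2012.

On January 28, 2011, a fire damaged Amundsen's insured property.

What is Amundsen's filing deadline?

January 31, 2012

1 year after January 28, 2011 is January 28, 2012.
January 28, 2012 is Saturday; January 29, 2012 is Sunday; January 30, 2012 is a listed holiday. The next qualifying day is January 31, 2012.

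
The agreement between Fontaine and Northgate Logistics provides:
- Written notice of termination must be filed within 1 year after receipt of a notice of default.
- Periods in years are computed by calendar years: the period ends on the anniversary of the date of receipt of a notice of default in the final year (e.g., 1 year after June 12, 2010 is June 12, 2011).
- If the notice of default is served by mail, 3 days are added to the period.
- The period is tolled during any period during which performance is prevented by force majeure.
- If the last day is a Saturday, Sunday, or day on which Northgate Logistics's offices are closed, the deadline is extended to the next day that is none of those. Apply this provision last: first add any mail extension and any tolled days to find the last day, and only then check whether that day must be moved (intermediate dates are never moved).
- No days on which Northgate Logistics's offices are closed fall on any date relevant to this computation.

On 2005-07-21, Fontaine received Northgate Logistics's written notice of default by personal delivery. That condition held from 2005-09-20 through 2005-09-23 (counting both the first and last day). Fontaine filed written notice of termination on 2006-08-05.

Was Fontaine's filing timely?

1 year after 2005-07-21 is July 21, 2006.
Service was not by mail, so no mail extension applies.
From September 20, 2005 through September 23, 2005 inclusive is 4 days; tolling adds 4 days: July 21, 2006 + 4 days = July 25, 2006.
July 25, 2006 is a Tuesday and not a day on which Northgate Logistics's offices are closed, so no extension applies.
The deadline is July 25, 2006; the filing on August 5, 2006 is after that date.

No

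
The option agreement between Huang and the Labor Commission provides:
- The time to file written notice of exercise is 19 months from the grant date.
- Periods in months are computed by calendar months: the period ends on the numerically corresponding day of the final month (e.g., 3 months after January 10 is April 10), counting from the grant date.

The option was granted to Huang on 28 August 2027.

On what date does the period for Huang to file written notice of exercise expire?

March 28, 2029

19 months after 28 August 2027 is March 28, 2029.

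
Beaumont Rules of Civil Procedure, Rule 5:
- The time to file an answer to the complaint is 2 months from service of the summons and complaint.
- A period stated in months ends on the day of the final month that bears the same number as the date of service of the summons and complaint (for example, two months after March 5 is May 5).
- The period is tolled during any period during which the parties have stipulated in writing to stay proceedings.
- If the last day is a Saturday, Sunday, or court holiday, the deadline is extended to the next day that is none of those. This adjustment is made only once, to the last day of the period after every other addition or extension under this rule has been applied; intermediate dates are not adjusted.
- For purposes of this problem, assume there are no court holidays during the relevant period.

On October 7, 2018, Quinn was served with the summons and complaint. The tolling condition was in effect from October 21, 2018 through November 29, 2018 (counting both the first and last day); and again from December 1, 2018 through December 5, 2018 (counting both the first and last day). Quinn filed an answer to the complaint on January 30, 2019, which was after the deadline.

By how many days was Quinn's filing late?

9 days

2 months after October 7, 2018 is December 7, 2018.
From October 21, 2018 through November 29, 2018 inclusive is 40 days; tolling adds 40 days: December 7, 2018 + 40 days = January 16, 2019.
From December 1, 2018 through December 5, 2018 inclusive is 5 days; tolling adds 5 days: January 16, 2019 + 5 days = January 21, 2019.
January 21, 2019 is a Monday and not a court holiday, so no extension applies.
The deadline is January 21, 2019; from January 21, 2019 to January 30, 2019 is 9 days.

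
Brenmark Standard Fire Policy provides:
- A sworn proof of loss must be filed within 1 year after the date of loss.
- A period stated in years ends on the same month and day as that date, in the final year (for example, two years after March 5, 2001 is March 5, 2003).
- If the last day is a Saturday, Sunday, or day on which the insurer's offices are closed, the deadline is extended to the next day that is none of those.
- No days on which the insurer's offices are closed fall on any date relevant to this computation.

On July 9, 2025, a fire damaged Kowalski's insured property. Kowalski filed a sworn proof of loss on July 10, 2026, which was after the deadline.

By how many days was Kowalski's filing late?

1 day

1 year after July 9, 2025 is July 9, 2026.
July 9, 2026 is a Thursday and not a day on which the insurer's offices are closed, so no extension applies.
The deadline is July 9, 2026; from July 9, 2026 to July 10, 2026 is 1 days.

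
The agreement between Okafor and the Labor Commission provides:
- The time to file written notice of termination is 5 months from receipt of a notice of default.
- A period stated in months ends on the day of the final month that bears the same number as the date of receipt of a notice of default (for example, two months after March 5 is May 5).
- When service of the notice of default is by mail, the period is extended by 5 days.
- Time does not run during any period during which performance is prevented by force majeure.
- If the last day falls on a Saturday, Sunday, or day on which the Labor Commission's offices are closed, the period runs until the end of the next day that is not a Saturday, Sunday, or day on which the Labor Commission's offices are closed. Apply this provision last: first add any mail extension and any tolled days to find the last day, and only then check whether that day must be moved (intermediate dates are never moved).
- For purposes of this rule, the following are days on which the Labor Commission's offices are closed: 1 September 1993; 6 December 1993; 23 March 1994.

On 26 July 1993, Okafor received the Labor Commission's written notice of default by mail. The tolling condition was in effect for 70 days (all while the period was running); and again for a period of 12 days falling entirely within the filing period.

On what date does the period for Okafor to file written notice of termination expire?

March 24, 1994

5 months after 26 July 1993 is December 26, 1993.
Service was by mail, adding 5 days: December 26, 1993 + 5 days = December 31, 1993.
Tolling adds 70 days: December 31, 1993 + 70 days = March 11, 1994.
Tolling adds 12 days: March 11, 1994 + 12 days = March 23, 1994.
March 23, 1994 is a listed holiday. The next qualifying day is March 24, 1994.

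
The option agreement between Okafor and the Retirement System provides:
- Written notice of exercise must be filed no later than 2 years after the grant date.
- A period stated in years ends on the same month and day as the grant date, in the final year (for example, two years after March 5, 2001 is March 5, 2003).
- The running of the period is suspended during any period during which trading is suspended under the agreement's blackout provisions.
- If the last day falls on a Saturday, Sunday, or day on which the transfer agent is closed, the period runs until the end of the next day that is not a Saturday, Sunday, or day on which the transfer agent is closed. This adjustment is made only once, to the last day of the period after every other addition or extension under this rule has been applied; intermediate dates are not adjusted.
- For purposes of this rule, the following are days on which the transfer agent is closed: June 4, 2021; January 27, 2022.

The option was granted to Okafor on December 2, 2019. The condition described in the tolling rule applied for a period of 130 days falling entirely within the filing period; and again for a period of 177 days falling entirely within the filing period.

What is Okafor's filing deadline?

2 years after December 2, 2019 is December 2, 2021.
Tolling adds 130 days: December 2, 2021 + 130 days = April 11, 2022.
Tolling adds 177 days: April 11, 2022 + 177 days = October 5, 2022.
October 5, 2022 is a Wednesday and not a day on which the transfer agent is closed, so no extension applies.

October 5, 2022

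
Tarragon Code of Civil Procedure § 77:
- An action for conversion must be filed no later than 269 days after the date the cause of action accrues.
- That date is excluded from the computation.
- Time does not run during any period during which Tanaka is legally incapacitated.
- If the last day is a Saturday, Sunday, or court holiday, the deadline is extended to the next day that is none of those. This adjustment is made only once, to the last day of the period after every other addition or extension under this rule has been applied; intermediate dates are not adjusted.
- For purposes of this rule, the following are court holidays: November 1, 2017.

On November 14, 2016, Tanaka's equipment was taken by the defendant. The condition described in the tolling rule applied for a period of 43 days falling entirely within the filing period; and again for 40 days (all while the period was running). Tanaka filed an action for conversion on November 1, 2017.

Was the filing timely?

269 days after November 14, 2016 is August 10, 2017.
Tolling adds 43 days: August 10, 2017 + 43 days = September 22, 2017.
Tolling adds 40 days: September 22, 2017 + 40 days = November 1, 2017.
November 1, 2017 is a listed holiday. The next qualifying day is November 2, 2017.
The deadline is November 2, 2017; the filing on November 1, 2017 is on or before that date.

Yes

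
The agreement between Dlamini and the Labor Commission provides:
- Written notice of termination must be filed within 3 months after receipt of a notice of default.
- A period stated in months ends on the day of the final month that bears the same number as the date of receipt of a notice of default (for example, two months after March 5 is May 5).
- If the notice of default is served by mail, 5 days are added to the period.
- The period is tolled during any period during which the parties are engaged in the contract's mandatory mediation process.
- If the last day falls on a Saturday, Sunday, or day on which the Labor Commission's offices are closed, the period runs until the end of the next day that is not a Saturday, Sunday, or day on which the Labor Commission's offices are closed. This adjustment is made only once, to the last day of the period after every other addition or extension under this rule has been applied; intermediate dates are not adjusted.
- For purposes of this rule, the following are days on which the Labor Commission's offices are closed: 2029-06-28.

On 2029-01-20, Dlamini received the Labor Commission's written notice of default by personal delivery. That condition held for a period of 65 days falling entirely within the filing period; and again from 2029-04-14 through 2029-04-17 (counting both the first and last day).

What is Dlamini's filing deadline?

June 29, 2029

3 months after 2029-01-20 is April 20, 2029.
Service was not by mail, so no mail extension applies.
Tolling adds 65 days: April 20, 2029 + 65 days = June 24, 2029.
From April 14, 2029 through April 17, 2029 inclusive is 4 days; tolling adds 4 days: June 24, 2029 + 4 days = June 28, 2029.
June 28, 2029 is a listed holiday. The next qualifying day is June 29, 2029.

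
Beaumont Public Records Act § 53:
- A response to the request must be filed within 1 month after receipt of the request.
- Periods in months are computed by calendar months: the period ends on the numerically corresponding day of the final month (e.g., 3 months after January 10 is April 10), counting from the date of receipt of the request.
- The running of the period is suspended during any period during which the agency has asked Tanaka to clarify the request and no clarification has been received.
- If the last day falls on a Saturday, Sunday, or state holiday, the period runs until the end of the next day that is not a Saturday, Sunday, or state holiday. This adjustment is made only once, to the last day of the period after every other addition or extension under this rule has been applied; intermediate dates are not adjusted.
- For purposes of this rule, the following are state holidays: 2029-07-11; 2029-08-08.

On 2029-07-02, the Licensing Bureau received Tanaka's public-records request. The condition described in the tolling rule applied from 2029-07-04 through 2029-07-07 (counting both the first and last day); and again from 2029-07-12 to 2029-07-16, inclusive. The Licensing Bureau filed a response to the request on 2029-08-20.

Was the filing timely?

1 month after 2029-07-02 is August 2, 2029.
From July 4, 2029 through July 7, 2029 inclusive is 4 days; tolling adds 4 days: August 2, 2029 + 4 days = August 6, 2029.
From July 12, 2029 through July 16, 2029 inclusive is 5 days; tolling adds 5 days: August 6, 2029 + 5 days = August 11, 2029.
August 11, 2029 is Saturday; August 12, 2029 is Sunday. The next qualifying day is August 13, 2029.
The deadline is August 13, 2029; the filing on August 20, 2029 is after that date.

No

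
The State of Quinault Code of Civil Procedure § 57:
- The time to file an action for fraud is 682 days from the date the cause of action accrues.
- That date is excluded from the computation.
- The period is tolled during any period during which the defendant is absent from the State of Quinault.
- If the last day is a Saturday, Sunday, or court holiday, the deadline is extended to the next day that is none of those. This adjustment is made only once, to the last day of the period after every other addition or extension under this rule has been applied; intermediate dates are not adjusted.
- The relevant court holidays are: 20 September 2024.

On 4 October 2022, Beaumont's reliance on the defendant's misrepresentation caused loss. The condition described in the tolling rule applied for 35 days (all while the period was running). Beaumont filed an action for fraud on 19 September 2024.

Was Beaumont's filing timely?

Yes

682 days after 4 October 2022 is August 16, 2024.
Tolling adds 35 days: August 16, 2024 + 35 days = September 20, 2024.
September 20, 2024 is a listed holiday; September 21, 2024 is Saturday; September 22, 2024 is Sunday. The next qualifying day is September 23, 2024.
The deadline is September 23, 2024; the filing on September 19, 2024 is on or before that date.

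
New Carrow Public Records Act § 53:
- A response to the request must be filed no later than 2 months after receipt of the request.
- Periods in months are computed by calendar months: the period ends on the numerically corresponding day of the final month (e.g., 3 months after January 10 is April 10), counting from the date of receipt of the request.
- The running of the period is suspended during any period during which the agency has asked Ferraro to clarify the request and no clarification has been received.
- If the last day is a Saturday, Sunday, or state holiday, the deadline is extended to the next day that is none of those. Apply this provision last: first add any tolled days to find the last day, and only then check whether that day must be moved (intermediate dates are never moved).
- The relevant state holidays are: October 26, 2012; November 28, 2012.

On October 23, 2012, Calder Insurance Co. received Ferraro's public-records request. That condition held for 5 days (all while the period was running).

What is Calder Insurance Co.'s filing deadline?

December 28, 2012

2 months after October 23, 2012 is December 23, 2012.
Tolling adds 5 days: December 23, 2012 + 5 days = December 28, 2012.
December 28, 2012 is a Friday and not a state holiday, so no extension applies.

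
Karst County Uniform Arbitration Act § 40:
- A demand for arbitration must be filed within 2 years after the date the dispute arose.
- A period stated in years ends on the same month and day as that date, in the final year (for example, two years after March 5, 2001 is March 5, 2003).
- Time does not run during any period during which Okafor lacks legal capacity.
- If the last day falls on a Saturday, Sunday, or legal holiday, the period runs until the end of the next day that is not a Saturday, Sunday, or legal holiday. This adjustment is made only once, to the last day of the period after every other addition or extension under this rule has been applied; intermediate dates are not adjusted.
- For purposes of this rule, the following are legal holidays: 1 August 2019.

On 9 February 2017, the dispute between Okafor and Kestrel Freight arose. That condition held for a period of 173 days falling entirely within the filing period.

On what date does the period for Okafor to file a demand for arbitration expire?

2 years after 9 February 2017 is February 9, 2019.
Tolling adds 173 days: February 9, 2019 + 173 days = August 1, 2019.
August 1, 2019 is a listed holiday. The next qualifying day is August 2, 2019.

August 2, 2019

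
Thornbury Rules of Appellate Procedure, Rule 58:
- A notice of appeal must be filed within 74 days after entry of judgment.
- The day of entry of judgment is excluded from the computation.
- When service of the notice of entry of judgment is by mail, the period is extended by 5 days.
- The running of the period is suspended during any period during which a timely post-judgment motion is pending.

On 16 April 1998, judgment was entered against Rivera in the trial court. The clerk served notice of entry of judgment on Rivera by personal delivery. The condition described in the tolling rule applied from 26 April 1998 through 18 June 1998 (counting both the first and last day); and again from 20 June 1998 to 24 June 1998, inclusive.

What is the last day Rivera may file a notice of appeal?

74 days after 16 April 1998 is June 29, 1998.
Service was not by mail, so no mail extension applies.
From April 26, 1998 through June 18, 1998 inclusive is 54 days; tolling adds 54 days: June 29, 1998 + 54 days = August 22, 1998.
From June 20, 1998 through June 24, 1998 inclusive is 5 days; tolling adds 5 days: August 22, 1998 + 5 days = August 27, 1998.

August 27, 1998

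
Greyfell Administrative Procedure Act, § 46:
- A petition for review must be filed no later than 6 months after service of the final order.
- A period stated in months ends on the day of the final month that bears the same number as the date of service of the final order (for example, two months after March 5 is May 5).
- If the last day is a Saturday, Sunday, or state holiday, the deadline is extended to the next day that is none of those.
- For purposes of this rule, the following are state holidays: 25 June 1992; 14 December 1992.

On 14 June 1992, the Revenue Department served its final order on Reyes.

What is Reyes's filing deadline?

6 months after 14 June 1992 is December 14, 1992.
December 14, 1992 is a listed holiday. The next qualifying day is December 15, 1992.

December 15, 1992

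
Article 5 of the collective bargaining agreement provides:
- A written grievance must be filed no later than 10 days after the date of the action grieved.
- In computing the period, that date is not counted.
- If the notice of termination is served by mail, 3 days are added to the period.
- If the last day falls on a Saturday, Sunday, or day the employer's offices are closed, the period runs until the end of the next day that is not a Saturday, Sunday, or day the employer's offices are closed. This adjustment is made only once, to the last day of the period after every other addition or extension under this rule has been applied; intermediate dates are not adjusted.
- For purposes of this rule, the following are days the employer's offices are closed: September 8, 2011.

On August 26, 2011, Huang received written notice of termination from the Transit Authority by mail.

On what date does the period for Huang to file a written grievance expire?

September 9, 2011

10 days after August 26, 2011 is September 5, 2011.
Service was by mail, adding 3 days: September 5, 2011 + 3 days = September 8, 2011.
September 8, 2011 is a listed holiday. The next qualifying day is September 9, 2011.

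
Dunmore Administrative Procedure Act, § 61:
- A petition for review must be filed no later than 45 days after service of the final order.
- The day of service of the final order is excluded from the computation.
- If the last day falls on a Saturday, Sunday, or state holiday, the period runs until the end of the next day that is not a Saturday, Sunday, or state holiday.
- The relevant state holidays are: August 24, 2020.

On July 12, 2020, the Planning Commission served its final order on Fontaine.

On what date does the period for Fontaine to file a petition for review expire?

August 26, 2020

45 days after July 12, 2020 is August 26, 2020.
August 26, 2020 is a Wednesday and not a state holiday, so no extension applies.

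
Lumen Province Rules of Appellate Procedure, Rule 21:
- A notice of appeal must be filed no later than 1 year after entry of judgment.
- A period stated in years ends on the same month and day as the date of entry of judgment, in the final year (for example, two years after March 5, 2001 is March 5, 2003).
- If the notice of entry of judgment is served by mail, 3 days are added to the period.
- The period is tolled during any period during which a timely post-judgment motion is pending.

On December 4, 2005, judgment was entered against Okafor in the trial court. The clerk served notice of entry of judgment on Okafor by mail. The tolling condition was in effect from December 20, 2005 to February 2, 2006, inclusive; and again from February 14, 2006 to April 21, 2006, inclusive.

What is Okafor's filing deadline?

1 year after December 4, 2005 is December 4, 2006.
Service was by mail, adding 3 days: December 4, 2006 + 3 days = December 7, 2006.
From December 20, 2005 through February 2, 2006 inclusive is 45 days; tolling adds 45 days: December 7, 2006 + 45 days = January 21, 2007.
From February 14, 2006 through April 21, 2006 inclusive is 67 days; tolling adds 67 days: January 21, 2007 + 67 days = March 29, 2007.

March 29, 2007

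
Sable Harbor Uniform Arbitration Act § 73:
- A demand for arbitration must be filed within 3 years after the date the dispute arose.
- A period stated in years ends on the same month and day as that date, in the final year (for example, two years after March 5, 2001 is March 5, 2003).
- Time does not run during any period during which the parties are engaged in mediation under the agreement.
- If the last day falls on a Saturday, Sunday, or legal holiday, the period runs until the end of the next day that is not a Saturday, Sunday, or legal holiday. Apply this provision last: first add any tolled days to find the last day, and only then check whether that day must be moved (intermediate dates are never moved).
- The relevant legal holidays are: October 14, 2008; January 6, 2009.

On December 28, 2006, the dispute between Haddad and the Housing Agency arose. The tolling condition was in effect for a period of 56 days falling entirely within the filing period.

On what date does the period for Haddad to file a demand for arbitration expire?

3 years after December 28, 2006 is December 28, 2009.
Tolling adds 56 days: December 28, 2009 + 56 days = February 22, 2010.
February 22, 2010 is a Monday and not a legal holiday, so no extension applies.

February 22, 2010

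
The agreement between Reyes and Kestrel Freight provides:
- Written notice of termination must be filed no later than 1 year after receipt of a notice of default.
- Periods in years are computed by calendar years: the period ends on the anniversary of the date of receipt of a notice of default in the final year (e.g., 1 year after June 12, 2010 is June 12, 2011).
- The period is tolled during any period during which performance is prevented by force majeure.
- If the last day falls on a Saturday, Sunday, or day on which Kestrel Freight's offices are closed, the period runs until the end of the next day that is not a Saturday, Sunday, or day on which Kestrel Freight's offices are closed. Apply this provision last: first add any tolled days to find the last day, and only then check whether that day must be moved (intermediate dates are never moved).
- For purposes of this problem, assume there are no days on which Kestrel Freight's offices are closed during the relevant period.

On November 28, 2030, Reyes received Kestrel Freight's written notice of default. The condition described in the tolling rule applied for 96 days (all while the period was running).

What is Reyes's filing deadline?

March 3, 2032

1 year after November 28, 2030 is November 28, 2031.
Tolling adds 96 days: November 28, 2031 + 96 days = March 3, 2032.
March 3, 2032 is a Wednesday and not a day on which Kestrel Freight's offices are closed, so no extension applies.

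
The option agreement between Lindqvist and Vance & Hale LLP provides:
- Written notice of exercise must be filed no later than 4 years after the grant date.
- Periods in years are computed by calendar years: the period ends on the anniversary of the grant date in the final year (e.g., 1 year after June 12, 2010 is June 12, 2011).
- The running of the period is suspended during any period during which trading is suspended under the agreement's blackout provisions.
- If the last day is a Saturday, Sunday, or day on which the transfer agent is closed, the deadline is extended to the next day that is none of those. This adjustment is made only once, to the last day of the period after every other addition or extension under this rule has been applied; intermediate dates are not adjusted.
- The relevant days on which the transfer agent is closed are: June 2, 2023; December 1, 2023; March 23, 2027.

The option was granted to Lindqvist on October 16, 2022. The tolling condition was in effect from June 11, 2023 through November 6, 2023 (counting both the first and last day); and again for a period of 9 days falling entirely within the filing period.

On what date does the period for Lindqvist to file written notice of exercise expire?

March 24, 2027

4 years after October 16, 2022 is October 16, 2026.
From June 11, 2023 through November 6, 2023 inclusive is 149 days; tolling adds 149 days: October 16, 2026 + 149 days = March 14, 2027.
Tolling adds 9 days: March 14, 2027 + 9 days = March 23, 2027.
March 23, 2027 is a listed holiday. The next qualifying day is March 24, 2027.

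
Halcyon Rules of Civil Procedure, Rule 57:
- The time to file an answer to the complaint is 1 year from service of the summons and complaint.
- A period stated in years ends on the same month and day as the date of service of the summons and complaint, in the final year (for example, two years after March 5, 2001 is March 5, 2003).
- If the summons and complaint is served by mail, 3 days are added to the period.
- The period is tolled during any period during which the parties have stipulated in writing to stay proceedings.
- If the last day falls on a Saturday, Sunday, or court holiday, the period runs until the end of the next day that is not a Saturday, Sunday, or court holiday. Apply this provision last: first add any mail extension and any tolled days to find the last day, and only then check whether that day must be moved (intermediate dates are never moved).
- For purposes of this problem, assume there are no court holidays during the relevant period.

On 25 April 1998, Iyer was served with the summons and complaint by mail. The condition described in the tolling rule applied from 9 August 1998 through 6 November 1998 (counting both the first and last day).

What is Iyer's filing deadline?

1 year after 25 April 1998 is April 25, 1999.
Service was by mail, adding 3 days: April 25, 1999 + 3 days = April 28, 1999.
From August 9, 1998 through November 6, 1998 inclusive is 90 days; tolling adds 90 days: April 28, 1999 + 90 days = July 27, 1999.
July 27, 1999 is a Tuesday and not a court holiday, so no extension applies.

July 27, 1999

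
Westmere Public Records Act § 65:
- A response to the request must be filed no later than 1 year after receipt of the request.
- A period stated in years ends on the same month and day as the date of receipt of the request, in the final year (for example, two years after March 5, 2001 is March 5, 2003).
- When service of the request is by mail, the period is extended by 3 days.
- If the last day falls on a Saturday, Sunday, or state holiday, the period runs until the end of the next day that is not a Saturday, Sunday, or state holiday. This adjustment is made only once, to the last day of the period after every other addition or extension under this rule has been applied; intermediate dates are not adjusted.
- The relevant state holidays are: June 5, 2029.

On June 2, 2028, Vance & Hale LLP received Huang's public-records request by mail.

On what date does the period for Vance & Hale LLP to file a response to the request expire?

June 6, 2029

1 year after June 2, 2028 is June 2, 2029.
Service was by mail, adding 3 days: June 2, 2029 + 3 days = June 5, 2029.
June 5, 2029 is a listed holiday. The next qualifying day is June 6, 2029.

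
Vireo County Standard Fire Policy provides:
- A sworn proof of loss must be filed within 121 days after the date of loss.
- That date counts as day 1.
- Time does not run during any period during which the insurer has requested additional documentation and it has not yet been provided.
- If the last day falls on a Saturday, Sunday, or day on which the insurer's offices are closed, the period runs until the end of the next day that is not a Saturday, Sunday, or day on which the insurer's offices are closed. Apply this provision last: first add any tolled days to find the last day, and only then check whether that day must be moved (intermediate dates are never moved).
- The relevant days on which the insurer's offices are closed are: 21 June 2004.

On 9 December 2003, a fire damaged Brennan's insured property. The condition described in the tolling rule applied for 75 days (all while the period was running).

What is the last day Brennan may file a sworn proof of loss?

Counting 9 December 2003 as day 1, day 121 is April 7, 2004.
Tolling adds 75 days: April 7, 2004 + 75 days = June 21, 2004.
June 21, 2004 is a listed holiday. The next qualifying day is June 22, 2004.

June 22, 2004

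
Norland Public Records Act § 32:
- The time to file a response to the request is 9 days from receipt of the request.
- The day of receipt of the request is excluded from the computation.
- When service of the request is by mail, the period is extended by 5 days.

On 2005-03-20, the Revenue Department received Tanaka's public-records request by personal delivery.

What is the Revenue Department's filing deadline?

March 29, 2005

9 days after 2005-03-20 is March 29, 2005.
Service was not by mail, so no mail extension applies.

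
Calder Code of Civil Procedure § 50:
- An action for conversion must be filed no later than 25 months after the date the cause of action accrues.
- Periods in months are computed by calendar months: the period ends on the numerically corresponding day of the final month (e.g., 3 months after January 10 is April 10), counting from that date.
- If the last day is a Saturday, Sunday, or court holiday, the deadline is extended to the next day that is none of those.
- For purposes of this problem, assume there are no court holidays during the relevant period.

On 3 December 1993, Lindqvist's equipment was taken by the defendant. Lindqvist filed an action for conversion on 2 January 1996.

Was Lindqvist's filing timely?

25 months after 3 December 1993 is January 3, 1996.
January 3, 1996 is a Wednesday and not a court holiday, so no extension applies.
The deadline is January 3, 1996; the filing on January 2, 1996 is on or before that date.

Yes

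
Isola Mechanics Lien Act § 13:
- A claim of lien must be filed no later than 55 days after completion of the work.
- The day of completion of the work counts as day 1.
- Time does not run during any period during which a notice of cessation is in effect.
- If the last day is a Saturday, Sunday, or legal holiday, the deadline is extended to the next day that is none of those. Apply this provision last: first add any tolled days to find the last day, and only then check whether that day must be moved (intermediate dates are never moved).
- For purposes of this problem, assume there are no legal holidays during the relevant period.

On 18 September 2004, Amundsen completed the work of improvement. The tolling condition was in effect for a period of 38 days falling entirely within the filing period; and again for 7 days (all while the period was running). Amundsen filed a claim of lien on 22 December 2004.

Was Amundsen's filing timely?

Counting 18 September 2004 as day 1, day 55 is November 11, 2004.
Tolling adds 38 days: November 11, 2004 + 38 days = December 19, 2004.
Tolling adds 7 days: December 19, 2004 + 7 days = December 26, 2004.
December 26, 2004 is Sunday. The next qualifying day is December 27, 2004.
The deadline is December 27, 2004; the filing on December 22, 2004 is on or before that date.

Yes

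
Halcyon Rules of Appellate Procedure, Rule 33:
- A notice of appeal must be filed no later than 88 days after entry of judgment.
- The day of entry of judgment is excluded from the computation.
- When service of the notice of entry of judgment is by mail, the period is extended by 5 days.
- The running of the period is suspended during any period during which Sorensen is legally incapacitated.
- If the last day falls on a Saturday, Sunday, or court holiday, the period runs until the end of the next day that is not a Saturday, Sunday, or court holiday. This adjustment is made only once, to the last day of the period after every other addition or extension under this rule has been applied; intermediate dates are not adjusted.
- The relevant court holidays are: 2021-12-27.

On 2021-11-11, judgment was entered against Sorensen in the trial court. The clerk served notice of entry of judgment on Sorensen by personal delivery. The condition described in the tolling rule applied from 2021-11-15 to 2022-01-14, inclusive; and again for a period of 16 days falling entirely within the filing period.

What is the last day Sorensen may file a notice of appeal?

88 days after 2021-11-11 is February 7, 2022.
Service was not by mail, so no mail extension applies.
From November 15, 2021 through January 14, 2022 inclusive is 61 days; tolling adds 61 days: February 7, 2022 + 61 days = April 9, 2022.
Tolling adds 16 days: April 9, 2022 + 16 days = April 25, 2022.
April 25, 2022 is a Monday and not a court holiday, so no extension applies.

April 25, 2022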